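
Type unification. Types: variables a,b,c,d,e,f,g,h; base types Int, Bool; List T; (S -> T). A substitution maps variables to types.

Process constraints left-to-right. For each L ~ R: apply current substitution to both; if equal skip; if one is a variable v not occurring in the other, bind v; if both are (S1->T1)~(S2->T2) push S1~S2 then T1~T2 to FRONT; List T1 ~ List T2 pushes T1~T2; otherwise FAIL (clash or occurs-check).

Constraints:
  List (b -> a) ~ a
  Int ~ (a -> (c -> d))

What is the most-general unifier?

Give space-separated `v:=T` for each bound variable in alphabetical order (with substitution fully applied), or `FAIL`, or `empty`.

Answer: FAIL

Derivation:
step 1: unify List (b -> a) ~ a  [subst: {-} | 1 pending]
  occurs-check fail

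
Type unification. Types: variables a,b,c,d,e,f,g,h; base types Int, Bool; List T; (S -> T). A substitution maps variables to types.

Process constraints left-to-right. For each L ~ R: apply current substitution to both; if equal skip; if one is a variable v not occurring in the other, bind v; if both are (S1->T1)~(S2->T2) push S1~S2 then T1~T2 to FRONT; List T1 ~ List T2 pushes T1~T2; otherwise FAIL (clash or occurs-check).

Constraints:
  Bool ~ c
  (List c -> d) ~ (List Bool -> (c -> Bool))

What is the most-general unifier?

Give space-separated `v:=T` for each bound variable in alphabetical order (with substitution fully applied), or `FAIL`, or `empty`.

step 1: unify Bool ~ c  [subst: {-} | 1 pending]
  bind c := Bool
step 2: unify (List Bool -> d) ~ (List Bool -> (Bool -> Bool))  [subst: {c:=Bool} | 0 pending]
  -> decompose arrow: push List Bool~List Bool, d~(Bool -> Bool)
step 3: unify List Bool ~ List Bool  [subst: {c:=Bool} | 1 pending]
  -> identical, skip
step 4: unify d ~ (Bool -> Bool)  [subst: {c:=Bool} | 0 pending]
  bind d := (Bool -> Bool)

Answer: c:=Bool d:=(Bool -> Bool)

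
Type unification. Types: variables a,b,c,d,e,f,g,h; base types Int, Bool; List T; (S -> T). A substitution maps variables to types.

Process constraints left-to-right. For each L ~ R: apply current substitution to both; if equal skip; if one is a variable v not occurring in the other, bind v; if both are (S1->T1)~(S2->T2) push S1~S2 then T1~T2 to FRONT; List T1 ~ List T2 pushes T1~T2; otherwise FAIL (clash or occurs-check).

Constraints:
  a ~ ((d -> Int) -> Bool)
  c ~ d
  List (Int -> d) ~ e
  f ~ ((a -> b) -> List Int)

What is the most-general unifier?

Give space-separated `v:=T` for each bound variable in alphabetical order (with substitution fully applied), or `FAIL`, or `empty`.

Answer: a:=((d -> Int) -> Bool) c:=d e:=List (Int -> d) f:=((((d -> Int) -> Bool) -> b) -> List Int)

Derivation:
step 1: unify a ~ ((d -> Int) -> Bool)  [subst: {-} | 3 pending]
  bind a := ((d -> Int) -> Bool)
step 2: unify c ~ d  [subst: {a:=((d -> Int) -> Bool)} | 2 pending]
  bind c := d
step 3: unify List (Int -> d) ~ e  [subst: {a:=((d -> Int) -> Bool), c:=d} | 1 pending]
  bind e := List (Int -> d)
step 4: unify f ~ ((((d -> Int) -> Bool) -> b) -> List Int)  [subst: {a:=((d -> Int) -> Bool), c:=d, e:=List (Int -> d)} | 0 pending]
  bind f := ((((d -> Int) -> Bool) -> b) -> List Int)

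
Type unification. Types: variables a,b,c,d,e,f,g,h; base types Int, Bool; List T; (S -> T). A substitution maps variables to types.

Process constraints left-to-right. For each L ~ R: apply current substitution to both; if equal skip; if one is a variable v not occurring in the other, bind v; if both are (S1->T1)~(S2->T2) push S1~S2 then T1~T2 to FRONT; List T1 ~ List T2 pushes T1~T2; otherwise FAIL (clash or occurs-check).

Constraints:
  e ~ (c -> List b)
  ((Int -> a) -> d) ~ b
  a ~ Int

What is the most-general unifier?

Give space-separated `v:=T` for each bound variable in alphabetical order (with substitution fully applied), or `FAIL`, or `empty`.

step 1: unify e ~ (c -> List b)  [subst: {-} | 2 pending]
  bind e := (c -> List b)
step 2: unify ((Int -> a) -> d) ~ b  [subst: {e:=(c -> List b)} | 1 pending]
  bind b := ((Int -> a) -> d)
step 3: unify a ~ Int  [subst: {e:=(c -> List b), b:=((Int -> a) -> d)} | 0 pending]
  bind a := Int

Answer: a:=Int b:=((Int -> Int) -> d) e:=(c -> List ((Int -> Int) -> d))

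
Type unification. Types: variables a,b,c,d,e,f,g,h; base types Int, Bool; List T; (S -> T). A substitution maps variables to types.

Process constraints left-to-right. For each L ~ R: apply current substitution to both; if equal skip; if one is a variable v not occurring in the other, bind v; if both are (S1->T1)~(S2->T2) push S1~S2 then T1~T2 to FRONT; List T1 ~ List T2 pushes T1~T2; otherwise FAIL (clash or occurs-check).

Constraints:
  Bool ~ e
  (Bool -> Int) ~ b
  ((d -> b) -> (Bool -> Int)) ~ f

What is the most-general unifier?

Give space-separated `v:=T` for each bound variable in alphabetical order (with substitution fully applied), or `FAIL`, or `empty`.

Answer: b:=(Bool -> Int) e:=Bool f:=((d -> (Bool -> Int)) -> (Bool -> Int))

Derivation:
step 1: unify Bool ~ e  [subst: {-} | 2 pending]
  bind e := Bool
step 2: unify (Bool -> Int) ~ b  [subst: {e:=Bool} | 1 pending]
  bind b := (Bool -> Int)
step 3: unify ((d -> (Bool -> Int)) -> (Bool -> Int)) ~ f  [subst: {e:=Bool, b:=(Bool -> Int)} | 0 pending]
  bind f := ((d -> (Bool -> Int)) -> (Bool -> Int))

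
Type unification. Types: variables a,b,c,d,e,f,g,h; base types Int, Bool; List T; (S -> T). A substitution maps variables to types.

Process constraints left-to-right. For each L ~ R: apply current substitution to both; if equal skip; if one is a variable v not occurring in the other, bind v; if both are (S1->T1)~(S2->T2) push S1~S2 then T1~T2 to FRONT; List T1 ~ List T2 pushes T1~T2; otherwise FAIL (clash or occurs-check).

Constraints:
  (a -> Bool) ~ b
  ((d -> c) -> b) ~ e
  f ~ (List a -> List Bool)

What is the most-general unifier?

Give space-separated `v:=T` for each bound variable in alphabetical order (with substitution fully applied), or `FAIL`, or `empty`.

Answer: b:=(a -> Bool) e:=((d -> c) -> (a -> Bool)) f:=(List a -> List Bool)

Derivation:
step 1: unify (a -> Bool) ~ b  [subst: {-} | 2 pending]
  bind b := (a -> Bool)
step 2: unify ((d -> c) -> (a -> Bool)) ~ e  [subst: {b:=(a -> Bool)} | 1 pending]
  bind e := ((d -> c) -> (a -> Bool))
step 3: unify f ~ (List a -> List Bool)  [subst: {b:=(a -> Bool), e:=((d -> c) -> (a -> Bool))} | 0 pending]
  bind f := (List a -> List Bool)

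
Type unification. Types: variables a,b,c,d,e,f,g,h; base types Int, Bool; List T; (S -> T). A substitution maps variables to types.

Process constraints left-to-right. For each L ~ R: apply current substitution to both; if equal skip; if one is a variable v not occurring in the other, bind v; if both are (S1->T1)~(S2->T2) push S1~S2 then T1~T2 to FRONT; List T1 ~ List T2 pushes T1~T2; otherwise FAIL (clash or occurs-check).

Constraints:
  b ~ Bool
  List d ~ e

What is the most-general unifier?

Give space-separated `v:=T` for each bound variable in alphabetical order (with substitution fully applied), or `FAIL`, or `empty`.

Answer: b:=Bool e:=List d

Derivation:
step 1: unify b ~ Bool  [subst: {-} | 1 pending]
  bind b := Bool
step 2: unify List d ~ e  [subst: {b:=Bool} | 0 pending]
  bind e := List d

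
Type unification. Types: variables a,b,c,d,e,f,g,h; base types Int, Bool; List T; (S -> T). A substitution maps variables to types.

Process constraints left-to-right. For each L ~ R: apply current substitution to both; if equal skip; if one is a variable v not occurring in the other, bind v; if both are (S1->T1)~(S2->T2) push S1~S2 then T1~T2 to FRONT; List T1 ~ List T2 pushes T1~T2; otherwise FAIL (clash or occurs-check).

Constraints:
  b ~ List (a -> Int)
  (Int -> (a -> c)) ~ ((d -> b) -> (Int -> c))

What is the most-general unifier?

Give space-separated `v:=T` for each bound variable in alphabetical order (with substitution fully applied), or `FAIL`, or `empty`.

Answer: FAIL

Derivation:
step 1: unify b ~ List (a -> Int)  [subst: {-} | 1 pending]
  bind b := List (a -> Int)
step 2: unify (Int -> (a -> c)) ~ ((d -> List (a -> Int)) -> (Int -> c))  [subst: {b:=List (a -> Int)} | 0 pending]
  -> decompose arrow: push Int~(d -> List (a -> Int)), (a -> c)~(Int -> c)
step 3: unify Int ~ (d -> List (a -> Int))  [subst: {b:=List (a -> Int)} | 1 pending]
  clash: Int vs (d -> List (a -> Int))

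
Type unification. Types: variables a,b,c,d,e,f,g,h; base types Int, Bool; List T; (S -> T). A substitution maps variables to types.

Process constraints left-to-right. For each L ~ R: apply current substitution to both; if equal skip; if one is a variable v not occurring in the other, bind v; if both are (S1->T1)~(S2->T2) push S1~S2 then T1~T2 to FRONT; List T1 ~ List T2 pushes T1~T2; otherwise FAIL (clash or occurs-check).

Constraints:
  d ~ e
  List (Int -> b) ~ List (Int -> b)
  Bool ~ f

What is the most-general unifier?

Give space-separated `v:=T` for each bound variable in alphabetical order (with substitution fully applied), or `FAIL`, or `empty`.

step 1: unify d ~ e  [subst: {-} | 2 pending]
  bind d := e
step 2: unify List (Int -> b) ~ List (Int -> b)  [subst: {d:=e} | 1 pending]
  -> identical, skip
step 3: unify Bool ~ f  [subst: {d:=e} | 0 pending]
  bind f := Bool

Answer: d:=e f:=Bool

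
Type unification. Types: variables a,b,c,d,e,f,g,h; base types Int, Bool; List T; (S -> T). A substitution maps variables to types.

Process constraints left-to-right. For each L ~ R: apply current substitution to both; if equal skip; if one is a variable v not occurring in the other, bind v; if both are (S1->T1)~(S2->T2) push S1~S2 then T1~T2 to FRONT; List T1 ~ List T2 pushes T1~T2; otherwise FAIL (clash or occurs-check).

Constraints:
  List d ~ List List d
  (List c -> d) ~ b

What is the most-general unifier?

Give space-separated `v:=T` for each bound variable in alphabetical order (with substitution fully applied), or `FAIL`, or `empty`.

Answer: FAIL

Derivation:
step 1: unify List d ~ List List d  [subst: {-} | 1 pending]
  -> decompose List: push d~List d
step 2: unify d ~ List d  [subst: {-} | 1 pending]
  occurs-check fail: d in List d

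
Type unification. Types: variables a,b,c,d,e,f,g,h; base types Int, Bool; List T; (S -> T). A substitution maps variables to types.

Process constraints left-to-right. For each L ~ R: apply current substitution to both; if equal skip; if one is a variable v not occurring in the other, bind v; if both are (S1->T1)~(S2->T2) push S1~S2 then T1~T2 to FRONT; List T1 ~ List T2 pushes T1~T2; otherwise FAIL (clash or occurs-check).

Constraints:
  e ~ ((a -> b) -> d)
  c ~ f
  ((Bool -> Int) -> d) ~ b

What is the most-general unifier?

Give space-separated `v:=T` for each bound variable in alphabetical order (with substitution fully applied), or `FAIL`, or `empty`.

step 1: unify e ~ ((a -> b) -> d)  [subst: {-} | 2 pending]
  bind e := ((a -> b) -> d)
step 2: unify c ~ f  [subst: {e:=((a -> b) -> d)} | 1 pending]
  bind c := f
step 3: unify ((Bool -> Int) -> d) ~ b  [subst: {e:=((a -> b) -> d), c:=f} | 0 pending]
  bind b := ((Bool -> Int) -> d)

Answer: b:=((Bool -> Int) -> d) c:=f e:=((a -> ((Bool -> Int) -> d)) -> d)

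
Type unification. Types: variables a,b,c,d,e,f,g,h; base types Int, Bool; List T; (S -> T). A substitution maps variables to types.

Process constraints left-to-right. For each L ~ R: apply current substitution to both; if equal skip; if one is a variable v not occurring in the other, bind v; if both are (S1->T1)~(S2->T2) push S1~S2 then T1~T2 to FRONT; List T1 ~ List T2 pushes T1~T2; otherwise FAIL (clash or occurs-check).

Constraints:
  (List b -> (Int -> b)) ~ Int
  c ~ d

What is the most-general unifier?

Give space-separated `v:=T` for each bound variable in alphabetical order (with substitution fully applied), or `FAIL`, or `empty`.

Answer: FAIL

Derivation:
step 1: unify (List b -> (Int -> b)) ~ Int  [subst: {-} | 1 pending]
  clash: (List b -> (Int -> b)) vs Int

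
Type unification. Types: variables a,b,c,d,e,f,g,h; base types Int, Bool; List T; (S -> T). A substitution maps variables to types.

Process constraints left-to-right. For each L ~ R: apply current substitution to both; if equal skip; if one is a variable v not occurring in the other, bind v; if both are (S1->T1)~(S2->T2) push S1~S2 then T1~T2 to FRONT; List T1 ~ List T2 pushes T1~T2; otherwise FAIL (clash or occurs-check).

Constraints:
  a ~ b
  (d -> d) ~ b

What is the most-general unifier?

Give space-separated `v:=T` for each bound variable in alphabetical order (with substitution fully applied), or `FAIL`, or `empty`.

step 1: unify a ~ b  [subst: {-} | 1 pending]
  bind a := b
step 2: unify (d -> d) ~ b  [subst: {a:=b} | 0 pending]
  bind b := (d -> d)

Answer: a:=(d -> d) b:=(d -> d)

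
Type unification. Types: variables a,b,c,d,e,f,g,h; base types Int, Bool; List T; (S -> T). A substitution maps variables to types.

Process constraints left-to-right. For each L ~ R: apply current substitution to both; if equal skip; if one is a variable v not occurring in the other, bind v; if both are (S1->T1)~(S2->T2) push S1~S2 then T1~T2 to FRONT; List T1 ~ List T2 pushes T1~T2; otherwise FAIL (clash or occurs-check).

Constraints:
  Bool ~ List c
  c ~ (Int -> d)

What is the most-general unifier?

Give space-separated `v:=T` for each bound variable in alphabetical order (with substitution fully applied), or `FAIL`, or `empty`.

step 1: unify Bool ~ List c  [subst: {-} | 1 pending]
  clash: Bool vs List c

Answer: FAIL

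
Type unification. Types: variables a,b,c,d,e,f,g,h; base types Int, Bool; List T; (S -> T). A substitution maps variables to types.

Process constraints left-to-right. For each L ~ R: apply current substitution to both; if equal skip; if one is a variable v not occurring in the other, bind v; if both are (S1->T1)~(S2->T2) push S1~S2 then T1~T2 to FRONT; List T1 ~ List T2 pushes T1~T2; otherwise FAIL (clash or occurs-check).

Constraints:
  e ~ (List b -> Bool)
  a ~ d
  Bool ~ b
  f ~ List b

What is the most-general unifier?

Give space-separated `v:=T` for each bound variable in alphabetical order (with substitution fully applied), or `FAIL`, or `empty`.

step 1: unify e ~ (List b -> Bool)  [subst: {-} | 3 pending]
  bind e := (List b -> Bool)
step 2: unify a ~ d  [subst: {e:=(List b -> Bool)} | 2 pending]
  bind a := d
step 3: unify Bool ~ b  [subst: {e:=(List b -> Bool), a:=d} | 1 pending]
  bind b := Bool
step 4: unify f ~ List Bool  [subst: {e:=(List b -> Bool), a:=d, b:=Bool} | 0 pending]
  bind f := List Bool

Answer: a:=d b:=Bool e:=(List Bool -> Bool) f:=List Bool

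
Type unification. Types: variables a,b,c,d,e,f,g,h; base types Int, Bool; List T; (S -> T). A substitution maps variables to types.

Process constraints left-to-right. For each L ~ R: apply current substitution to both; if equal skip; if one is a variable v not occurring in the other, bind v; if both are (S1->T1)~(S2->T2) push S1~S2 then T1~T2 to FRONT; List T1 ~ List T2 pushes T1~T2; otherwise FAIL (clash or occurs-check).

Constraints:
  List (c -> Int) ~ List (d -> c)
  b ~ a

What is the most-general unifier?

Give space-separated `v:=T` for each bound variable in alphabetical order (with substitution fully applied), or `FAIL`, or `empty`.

Answer: b:=a c:=Int d:=Int

Derivation:
step 1: unify List (c -> Int) ~ List (d -> c)  [subst: {-} | 1 pending]
  -> decompose List: push (c -> Int)~(d -> c)
step 2: unify (c -> Int) ~ (d -> c)  [subst: {-} | 1 pending]
  -> decompose arrow: push c~d, Int~c
step 3: unify c ~ d  [subst: {-} | 2 pending]
  bind c := d
step 4: unify Int ~ d  [subst: {c:=d} | 1 pending]
  bind d := Int
step 5: unify b ~ a  [subst: {c:=d, d:=Int} | 0 pending]
  bind b := a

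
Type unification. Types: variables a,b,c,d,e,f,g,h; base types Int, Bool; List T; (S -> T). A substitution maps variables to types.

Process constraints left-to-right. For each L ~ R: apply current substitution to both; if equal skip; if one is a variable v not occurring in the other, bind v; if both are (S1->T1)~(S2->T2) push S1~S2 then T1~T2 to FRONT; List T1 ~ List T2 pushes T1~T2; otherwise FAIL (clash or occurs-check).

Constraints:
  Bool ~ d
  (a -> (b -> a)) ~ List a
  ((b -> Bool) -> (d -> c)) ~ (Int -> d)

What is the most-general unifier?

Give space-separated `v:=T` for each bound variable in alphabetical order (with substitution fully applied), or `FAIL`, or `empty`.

step 1: unify Bool ~ d  [subst: {-} | 2 pending]
  bind d := Bool
step 2: unify (a -> (b -> a)) ~ List a  [subst: {d:=Bool} | 1 pending]
  clash: (a -> (b -> a)) vs List a

Answer: FAIL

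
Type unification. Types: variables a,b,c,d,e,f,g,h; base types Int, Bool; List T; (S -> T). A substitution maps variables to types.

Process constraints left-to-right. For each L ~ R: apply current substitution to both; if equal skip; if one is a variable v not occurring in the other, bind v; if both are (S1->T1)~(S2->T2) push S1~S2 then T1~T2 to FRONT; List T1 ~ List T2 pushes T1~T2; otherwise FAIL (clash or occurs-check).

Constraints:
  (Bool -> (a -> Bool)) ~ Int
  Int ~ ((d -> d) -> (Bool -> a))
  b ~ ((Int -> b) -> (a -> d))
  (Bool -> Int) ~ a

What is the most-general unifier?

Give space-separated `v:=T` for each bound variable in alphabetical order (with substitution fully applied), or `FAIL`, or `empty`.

Answer: FAIL

Derivation:
step 1: unify (Bool -> (a -> Bool)) ~ Int  [subst: {-} | 3 pending]
  clash: (Bool -> (a -> Bool)) vs Int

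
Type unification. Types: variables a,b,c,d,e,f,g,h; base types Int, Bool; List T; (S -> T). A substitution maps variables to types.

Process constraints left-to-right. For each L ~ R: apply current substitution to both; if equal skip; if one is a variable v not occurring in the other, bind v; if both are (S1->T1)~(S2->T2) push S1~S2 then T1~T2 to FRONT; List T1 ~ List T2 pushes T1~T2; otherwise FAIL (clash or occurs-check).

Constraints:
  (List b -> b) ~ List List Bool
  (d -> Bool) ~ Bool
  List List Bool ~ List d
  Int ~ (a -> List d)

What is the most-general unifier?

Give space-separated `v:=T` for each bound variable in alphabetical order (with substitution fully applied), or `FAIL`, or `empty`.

Answer: FAIL

Derivation:
step 1: unify (List b -> b) ~ List List Bool  [subst: {-} | 3 pending]
  clash: (List b -> b) vs List List Bool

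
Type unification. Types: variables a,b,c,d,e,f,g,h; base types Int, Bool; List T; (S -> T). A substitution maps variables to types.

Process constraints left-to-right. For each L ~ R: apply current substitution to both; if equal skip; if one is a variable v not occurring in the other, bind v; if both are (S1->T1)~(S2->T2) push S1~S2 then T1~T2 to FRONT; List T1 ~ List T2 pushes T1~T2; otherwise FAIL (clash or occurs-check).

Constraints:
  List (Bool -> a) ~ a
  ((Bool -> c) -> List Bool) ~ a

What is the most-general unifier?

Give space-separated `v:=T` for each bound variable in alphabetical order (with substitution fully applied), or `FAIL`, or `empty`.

step 1: unify List (Bool -> a) ~ a  [subst: {-} | 1 pending]
  occurs-check fail

Answer: FAIL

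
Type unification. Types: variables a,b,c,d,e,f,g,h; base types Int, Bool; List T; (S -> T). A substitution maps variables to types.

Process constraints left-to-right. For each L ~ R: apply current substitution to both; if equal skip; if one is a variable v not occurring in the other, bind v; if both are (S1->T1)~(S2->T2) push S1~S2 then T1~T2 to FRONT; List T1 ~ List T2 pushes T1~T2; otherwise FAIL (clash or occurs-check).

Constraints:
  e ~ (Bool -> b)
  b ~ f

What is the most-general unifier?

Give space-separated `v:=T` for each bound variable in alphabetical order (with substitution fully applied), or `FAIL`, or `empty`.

step 1: unify e ~ (Bool -> b)  [subst: {-} | 1 pending]
  bind e := (Bool -> b)
step 2: unify b ~ f  [subst: {e:=(Bool -> b)} | 0 pending]
  bind b := f

Answer: b:=f e:=(Bool -> f)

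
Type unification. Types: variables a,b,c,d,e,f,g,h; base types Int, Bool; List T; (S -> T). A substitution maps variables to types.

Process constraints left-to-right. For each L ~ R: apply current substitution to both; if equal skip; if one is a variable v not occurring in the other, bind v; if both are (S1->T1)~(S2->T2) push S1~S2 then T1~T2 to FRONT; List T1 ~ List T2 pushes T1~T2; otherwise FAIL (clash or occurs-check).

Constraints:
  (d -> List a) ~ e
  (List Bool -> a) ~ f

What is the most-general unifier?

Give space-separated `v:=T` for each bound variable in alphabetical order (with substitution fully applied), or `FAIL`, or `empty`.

step 1: unify (d -> List a) ~ e  [subst: {-} | 1 pending]
  bind e := (d -> List a)
step 2: unify (List Bool -> a) ~ f  [subst: {e:=(d -> List a)} | 0 pending]
  bind f := (List Bool -> a)

Answer: e:=(d -> List a) f:=(List Bool -> a)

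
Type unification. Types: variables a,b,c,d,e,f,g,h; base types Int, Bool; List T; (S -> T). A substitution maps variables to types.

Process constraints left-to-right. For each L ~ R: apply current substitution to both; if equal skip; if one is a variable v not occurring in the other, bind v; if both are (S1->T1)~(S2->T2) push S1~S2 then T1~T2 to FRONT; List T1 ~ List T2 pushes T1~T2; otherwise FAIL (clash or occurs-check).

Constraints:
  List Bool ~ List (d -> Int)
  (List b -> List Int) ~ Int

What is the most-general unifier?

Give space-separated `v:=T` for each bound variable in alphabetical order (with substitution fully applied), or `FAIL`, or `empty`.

step 1: unify List Bool ~ List (d -> Int)  [subst: {-} | 1 pending]
  -> decompose List: push Bool~(d -> Int)
step 2: unify Bool ~ (d -> Int)  [subst: {-} | 1 pending]
  clash: Bool vs (d -> Int)

Answer: FAIL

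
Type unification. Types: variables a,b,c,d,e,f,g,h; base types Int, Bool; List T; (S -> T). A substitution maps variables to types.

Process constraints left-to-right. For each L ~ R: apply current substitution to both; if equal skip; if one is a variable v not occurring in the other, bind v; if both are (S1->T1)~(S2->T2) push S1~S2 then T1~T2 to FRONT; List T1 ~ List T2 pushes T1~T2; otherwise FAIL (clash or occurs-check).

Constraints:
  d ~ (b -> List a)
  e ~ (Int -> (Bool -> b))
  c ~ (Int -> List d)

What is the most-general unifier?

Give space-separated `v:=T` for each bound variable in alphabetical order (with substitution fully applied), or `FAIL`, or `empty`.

step 1: unify d ~ (b -> List a)  [subst: {-} | 2 pending]
  bind d := (b -> List a)
step 2: unify e ~ (Int -> (Bool -> b))  [subst: {d:=(b -> List a)} | 1 pending]
  bind e := (Int -> (Bool -> b))
step 3: unify c ~ (Int -> List (b -> List a))  [subst: {d:=(b -> List a), e:=(Int -> (Bool -> b))} | 0 pending]
  bind c := (Int -> List (b -> List a))

Answer: c:=(Int -> List (b -> List a)) d:=(b -> List a) e:=(Int -> (Bool -> b))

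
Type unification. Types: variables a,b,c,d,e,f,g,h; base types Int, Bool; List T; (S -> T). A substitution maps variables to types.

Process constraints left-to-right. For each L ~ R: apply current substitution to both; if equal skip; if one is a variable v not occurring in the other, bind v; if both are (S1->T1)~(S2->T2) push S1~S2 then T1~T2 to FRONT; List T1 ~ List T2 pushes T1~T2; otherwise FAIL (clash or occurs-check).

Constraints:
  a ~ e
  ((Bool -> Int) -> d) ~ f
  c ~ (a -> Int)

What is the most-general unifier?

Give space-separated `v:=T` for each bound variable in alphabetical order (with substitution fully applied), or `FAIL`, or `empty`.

step 1: unify a ~ e  [subst: {-} | 2 pending]
  bind a := e
step 2: unify ((Bool -> Int) -> d) ~ f  [subst: {a:=e} | 1 pending]
  bind f := ((Bool -> Int) -> d)
step 3: unify c ~ (e -> Int)  [subst: {a:=e, f:=((Bool -> Int) -> d)} | 0 pending]
  bind c := (e -> Int)

Answer: a:=e c:=(e -> Int) f:=((Bool -> Int) -> d)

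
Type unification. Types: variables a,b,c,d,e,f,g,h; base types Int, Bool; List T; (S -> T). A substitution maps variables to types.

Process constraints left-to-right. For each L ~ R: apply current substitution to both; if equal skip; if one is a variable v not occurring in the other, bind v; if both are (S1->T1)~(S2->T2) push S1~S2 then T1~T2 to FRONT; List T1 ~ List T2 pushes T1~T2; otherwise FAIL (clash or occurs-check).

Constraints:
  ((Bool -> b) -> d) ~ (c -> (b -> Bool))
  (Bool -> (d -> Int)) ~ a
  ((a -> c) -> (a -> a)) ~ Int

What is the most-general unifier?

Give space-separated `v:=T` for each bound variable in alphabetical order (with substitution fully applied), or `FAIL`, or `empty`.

Answer: FAIL

Derivation:
step 1: unify ((Bool -> b) -> d) ~ (c -> (b -> Bool))  [subst: {-} | 2 pending]
  -> decompose arrow: push (Bool -> b)~c, d~(b -> Bool)
step 2: unify (Bool -> b) ~ c  [subst: {-} | 3 pending]
  bind c := (Bool -> b)
step 3: unify d ~ (b -> Bool)  [subst: {c:=(Bool -> b)} | 2 pending]
  bind d := (b -> Bool)
step 4: unify (Bool -> ((b -> Bool) -> Int)) ~ a  [subst: {c:=(Bool -> b), d:=(b -> Bool)} | 1 pending]
  bind a := (Bool -> ((b -> Bool) -> Int))
step 5: unify (((Bool -> ((b -> Bool) -> Int)) -> (Bool -> b)) -> ((Bool -> ((b -> Bool) -> Int)) -> (Bool -> ((b -> Bool) -> Int)))) ~ Int  [subst: {c:=(Bool -> b), d:=(b -> Bool), a:=(Bool -> ((b -> Bool) -> Int))} | 0 pending]
  clash: (((Bool -> ((b -> Bool) -> Int)) -> (Bool -> b)) -> ((Bool -> ((b -> Bool) -> Int)) -> (Bool -> ((b -> Bool) -> Int)))) vs Int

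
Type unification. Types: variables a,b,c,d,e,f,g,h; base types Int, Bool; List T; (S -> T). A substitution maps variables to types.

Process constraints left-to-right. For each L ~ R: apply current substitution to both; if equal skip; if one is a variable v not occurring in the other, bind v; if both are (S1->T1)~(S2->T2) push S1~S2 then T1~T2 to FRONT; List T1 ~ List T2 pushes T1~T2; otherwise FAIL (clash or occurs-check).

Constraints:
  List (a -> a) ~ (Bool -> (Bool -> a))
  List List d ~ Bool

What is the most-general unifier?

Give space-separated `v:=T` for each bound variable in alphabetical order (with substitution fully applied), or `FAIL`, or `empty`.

step 1: unify List (a -> a) ~ (Bool -> (Bool -> a))  [subst: {-} | 1 pending]
  clash: List (a -> a) vs (Bool -> (Bool -> a))

Answer: FAIL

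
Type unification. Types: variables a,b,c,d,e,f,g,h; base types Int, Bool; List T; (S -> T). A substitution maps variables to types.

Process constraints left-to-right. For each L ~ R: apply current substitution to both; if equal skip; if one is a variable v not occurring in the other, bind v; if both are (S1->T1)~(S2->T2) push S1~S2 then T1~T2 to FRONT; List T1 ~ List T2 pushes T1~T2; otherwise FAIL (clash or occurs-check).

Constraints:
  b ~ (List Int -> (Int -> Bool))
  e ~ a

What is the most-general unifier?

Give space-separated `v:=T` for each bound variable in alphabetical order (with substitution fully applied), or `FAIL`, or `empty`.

Answer: b:=(List Int -> (Int -> Bool)) e:=a

Derivation:
step 1: unify b ~ (List Int -> (Int -> Bool))  [subst: {-} | 1 pending]
  bind b := (List Int -> (Int -> Bool))
step 2: unify e ~ a  [subst: {b:=(List Int -> (Int -> Bool))} | 0 pending]
  bind e := a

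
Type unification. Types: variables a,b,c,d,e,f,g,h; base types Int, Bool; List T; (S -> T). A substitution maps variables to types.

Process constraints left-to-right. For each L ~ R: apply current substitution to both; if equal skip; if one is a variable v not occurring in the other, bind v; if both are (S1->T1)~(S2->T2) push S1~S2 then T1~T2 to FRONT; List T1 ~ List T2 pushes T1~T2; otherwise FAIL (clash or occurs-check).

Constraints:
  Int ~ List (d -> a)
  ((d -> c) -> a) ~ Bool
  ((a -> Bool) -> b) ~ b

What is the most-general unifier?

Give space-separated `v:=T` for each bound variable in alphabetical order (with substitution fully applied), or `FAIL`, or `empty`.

step 1: unify Int ~ List (d -> a)  [subst: {-} | 2 pending]
  clash: Int vs List (d -> a)

Answer: FAIL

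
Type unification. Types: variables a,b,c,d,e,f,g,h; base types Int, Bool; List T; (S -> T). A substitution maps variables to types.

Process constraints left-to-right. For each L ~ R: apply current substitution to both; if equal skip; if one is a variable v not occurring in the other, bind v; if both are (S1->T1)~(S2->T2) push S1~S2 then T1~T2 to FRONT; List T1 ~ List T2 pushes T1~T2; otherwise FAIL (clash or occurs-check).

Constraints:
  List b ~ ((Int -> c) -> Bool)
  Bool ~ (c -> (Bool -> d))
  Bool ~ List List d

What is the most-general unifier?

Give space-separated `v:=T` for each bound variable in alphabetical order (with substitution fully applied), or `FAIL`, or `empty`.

Answer: FAIL

Derivation:
step 1: unify List b ~ ((Int -> c) -> Bool)  [subst: {-} | 2 pending]
  clash: List b vs ((Int -> c) -> Bool)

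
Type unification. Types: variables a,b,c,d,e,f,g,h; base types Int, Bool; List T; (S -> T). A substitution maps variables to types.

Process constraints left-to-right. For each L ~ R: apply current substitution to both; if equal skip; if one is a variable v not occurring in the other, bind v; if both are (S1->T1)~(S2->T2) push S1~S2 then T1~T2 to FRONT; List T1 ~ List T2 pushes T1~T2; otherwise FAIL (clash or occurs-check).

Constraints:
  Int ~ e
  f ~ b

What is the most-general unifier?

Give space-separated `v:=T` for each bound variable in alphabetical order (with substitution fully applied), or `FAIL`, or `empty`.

step 1: unify Int ~ e  [subst: {-} | 1 pending]
  bind e := Int
step 2: unify f ~ b  [subst: {e:=Int} | 0 pending]
  bind f := b

Answer: e:=Int f:=b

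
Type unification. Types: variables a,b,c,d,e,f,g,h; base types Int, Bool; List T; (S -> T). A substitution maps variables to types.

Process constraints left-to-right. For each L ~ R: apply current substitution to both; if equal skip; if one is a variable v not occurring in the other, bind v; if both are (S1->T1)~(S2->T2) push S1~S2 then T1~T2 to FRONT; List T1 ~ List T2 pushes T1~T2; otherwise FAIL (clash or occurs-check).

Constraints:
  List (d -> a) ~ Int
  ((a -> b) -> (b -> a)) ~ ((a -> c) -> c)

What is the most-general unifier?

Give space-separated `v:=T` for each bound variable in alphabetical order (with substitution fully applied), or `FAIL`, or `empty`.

step 1: unify List (d -> a) ~ Int  [subst: {-} | 1 pending]
  clash: List (d -> a) vs Int

Answer: FAIL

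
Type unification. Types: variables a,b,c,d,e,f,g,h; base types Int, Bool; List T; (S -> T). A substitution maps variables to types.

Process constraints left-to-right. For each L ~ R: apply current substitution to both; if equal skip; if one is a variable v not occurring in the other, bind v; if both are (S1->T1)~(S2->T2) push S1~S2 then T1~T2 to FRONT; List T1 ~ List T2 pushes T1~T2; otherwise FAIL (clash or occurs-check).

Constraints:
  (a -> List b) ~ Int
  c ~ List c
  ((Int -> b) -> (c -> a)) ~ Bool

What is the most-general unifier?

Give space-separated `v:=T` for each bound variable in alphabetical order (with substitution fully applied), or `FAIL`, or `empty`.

Answer: FAIL

Derivation:
step 1: unify (a -> List b) ~ Int  [subst: {-} | 2 pending]
  clash: (a -> List b) vs Int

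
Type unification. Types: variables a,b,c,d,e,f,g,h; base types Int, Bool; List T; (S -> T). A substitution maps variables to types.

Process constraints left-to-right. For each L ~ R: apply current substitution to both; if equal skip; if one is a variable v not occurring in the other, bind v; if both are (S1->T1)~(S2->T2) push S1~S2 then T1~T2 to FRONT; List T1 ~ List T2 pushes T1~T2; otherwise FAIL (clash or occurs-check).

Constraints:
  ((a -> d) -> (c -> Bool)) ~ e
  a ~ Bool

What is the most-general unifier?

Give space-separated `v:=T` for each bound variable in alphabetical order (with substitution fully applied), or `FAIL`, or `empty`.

Answer: a:=Bool e:=((Bool -> d) -> (c -> Bool))

Derivation:
step 1: unify ((a -> d) -> (c -> Bool)) ~ e  [subst: {-} | 1 pending]
  bind e := ((a -> d) -> (c -> Bool))
step 2: unify a ~ Bool  [subst: {e:=((a -> d) -> (c -> Bool))} | 0 pending]
  bind a := Bool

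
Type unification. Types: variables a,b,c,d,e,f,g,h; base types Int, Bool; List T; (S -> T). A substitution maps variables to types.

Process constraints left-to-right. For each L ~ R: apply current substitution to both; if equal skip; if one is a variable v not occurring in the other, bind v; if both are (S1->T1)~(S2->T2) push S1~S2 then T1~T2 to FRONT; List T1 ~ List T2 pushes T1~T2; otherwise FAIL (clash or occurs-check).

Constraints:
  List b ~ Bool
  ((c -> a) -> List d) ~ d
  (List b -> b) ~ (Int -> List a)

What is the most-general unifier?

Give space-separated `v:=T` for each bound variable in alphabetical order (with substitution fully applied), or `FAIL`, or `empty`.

Answer: FAIL

Derivation:
step 1: unify List b ~ Bool  [subst: {-} | 2 pending]
  clash: List b vs Bool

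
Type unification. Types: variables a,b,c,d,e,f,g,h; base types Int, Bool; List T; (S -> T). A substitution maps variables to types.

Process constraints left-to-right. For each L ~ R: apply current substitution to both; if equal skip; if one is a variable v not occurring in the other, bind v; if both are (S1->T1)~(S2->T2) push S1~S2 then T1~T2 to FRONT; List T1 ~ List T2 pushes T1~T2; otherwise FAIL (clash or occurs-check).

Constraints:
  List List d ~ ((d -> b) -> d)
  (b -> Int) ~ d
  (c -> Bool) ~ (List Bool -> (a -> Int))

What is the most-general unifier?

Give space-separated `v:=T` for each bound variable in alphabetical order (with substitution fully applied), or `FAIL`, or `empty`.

step 1: unify List List d ~ ((d -> b) -> d)  [subst: {-} | 2 pending]
  clash: List List d vs ((d -> b) -> d)

Answer: FAIL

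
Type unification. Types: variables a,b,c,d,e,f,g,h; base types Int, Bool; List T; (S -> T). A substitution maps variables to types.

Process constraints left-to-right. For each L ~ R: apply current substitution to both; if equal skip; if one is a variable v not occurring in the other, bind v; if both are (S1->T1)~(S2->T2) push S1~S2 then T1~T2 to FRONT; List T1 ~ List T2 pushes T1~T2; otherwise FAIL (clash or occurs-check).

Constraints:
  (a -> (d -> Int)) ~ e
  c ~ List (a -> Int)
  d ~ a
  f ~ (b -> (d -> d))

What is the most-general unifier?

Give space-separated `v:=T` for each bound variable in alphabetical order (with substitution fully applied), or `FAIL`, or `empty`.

step 1: unify (a -> (d -> Int)) ~ e  [subst: {-} | 3 pending]
  bind e := (a -> (d -> Int))
step 2: unify c ~ List (a -> Int)  [subst: {e:=(a -> (d -> Int))} | 2 pending]
  bind c := List (a -> Int)
step 3: unify d ~ a  [subst: {e:=(a -> (d -> Int)), c:=List (a -> Int)} | 1 pending]
  bind d := a
step 4: unify f ~ (b -> (a -> a))  [subst: {e:=(a -> (d -> Int)), c:=List (a -> Int), d:=a} | 0 pending]
  bind f := (b -> (a -> a))

Answer: c:=List (a -> Int) d:=a e:=(a -> (a -> Int)) f:=(b -> (a -> a))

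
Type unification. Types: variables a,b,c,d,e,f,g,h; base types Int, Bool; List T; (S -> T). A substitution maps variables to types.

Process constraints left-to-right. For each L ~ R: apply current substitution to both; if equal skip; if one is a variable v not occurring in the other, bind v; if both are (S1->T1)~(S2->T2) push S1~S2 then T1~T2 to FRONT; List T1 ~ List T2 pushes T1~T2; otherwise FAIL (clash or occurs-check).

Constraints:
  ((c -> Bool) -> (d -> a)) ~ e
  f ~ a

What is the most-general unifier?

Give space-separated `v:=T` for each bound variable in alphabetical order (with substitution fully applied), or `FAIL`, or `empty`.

step 1: unify ((c -> Bool) -> (d -> a)) ~ e  [subst: {-} | 1 pending]
  bind e := ((c -> Bool) -> (d -> a))
step 2: unify f ~ a  [subst: {e:=((c -> Bool) -> (d -> a))} | 0 pending]
  bind f := a

Answer: e:=((c -> Bool) -> (d -> a)) f:=a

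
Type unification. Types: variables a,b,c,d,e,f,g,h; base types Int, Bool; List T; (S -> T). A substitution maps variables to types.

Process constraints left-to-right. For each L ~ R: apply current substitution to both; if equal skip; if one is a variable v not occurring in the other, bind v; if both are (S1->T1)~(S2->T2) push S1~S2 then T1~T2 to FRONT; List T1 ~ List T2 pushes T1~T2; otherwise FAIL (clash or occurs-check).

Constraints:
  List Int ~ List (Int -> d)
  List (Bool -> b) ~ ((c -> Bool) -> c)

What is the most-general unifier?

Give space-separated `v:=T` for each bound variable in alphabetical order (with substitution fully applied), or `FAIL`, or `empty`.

step 1: unify List Int ~ List (Int -> d)  [subst: {-} | 1 pending]
  -> decompose List: push Int~(Int -> d)
step 2: unify Int ~ (Int -> d)  [subst: {-} | 1 pending]
  clash: Int vs (Int -> d)

Answer: FAIL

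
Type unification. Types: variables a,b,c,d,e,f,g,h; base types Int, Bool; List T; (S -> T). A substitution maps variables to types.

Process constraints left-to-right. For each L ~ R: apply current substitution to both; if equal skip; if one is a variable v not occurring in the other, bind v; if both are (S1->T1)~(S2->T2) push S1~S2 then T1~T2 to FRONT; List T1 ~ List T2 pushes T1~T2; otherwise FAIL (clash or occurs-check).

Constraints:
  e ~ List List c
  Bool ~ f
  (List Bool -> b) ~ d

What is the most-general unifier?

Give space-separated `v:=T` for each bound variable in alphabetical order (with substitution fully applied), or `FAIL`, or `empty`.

Answer: d:=(List Bool -> b) e:=List List c f:=Bool

Derivation:
step 1: unify e ~ List List c  [subst: {-} | 2 pending]
  bind e := List List c
step 2: unify Bool ~ f  [subst: {e:=List List c} | 1 pending]
  bind f := Bool
step 3: unify (List Bool -> b) ~ d  [subst: {e:=List List c, f:=Bool} | 0 pending]
  bind d := (List Bool -> b)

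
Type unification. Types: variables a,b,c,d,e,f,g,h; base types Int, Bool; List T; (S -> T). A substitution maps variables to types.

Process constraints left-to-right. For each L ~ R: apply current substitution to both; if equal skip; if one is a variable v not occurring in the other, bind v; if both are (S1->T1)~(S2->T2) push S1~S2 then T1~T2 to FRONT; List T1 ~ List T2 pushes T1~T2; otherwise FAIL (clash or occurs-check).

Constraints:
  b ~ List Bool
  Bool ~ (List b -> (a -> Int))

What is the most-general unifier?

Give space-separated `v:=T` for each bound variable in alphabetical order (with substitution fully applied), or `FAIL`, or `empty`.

Answer: FAIL

Derivation:
step 1: unify b ~ List Bool  [subst: {-} | 1 pending]
  bind b := List Bool
step 2: unify Bool ~ (List List Bool -> (a -> Int))  [subst: {b:=List Bool} | 0 pending]
  clash: Bool vs (List List Bool -> (a -> Int))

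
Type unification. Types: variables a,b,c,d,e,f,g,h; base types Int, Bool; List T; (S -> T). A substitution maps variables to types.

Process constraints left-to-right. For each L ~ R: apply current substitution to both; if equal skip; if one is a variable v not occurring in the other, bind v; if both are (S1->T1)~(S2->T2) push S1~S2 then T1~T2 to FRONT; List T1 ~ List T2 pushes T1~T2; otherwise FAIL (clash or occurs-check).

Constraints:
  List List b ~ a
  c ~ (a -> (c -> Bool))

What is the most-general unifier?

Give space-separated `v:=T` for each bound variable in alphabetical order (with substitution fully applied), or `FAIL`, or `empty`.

step 1: unify List List b ~ a  [subst: {-} | 1 pending]
  bind a := List List b
step 2: unify c ~ (List List b -> (c -> Bool))  [subst: {a:=List List b} | 0 pending]
  occurs-check fail: c in (List List b -> (c -> Bool))

Answer: FAIL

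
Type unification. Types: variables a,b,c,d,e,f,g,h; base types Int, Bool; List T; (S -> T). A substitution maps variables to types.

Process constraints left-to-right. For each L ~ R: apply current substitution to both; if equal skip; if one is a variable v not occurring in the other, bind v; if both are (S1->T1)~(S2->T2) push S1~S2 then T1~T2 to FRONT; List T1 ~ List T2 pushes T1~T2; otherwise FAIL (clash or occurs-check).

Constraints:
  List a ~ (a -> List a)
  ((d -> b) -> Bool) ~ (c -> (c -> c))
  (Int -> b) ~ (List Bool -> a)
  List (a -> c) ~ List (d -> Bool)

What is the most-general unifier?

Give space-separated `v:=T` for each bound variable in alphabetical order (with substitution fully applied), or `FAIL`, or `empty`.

step 1: unify List a ~ (a -> List a)  [subst: {-} | 3 pending]
  clash: List a vs (a -> List a)

Answer: FAIL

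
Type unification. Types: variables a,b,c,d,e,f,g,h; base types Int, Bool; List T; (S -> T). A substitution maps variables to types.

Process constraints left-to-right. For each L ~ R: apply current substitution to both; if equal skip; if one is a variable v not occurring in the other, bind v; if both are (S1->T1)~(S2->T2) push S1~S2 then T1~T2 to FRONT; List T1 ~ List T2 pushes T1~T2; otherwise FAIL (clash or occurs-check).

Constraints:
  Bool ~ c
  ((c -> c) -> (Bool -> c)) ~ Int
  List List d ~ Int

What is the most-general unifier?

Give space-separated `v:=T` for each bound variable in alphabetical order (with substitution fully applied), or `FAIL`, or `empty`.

step 1: unify Bool ~ c  [subst: {-} | 2 pending]
  bind c := Bool
step 2: unify ((Bool -> Bool) -> (Bool -> Bool)) ~ Int  [subst: {c:=Bool} | 1 pending]
  clash: ((Bool -> Bool) -> (Bool -> Bool)) vs Int

Answer: FAIL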